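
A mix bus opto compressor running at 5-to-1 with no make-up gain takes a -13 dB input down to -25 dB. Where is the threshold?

Gain reduction = -13 − (-25) = 12 dB; output overshoot = GR / (R − 1) = 12 / 4 = 3 dB.
Threshold = output − output overshoot = -25 − 3 = -28 dB.

-28 dB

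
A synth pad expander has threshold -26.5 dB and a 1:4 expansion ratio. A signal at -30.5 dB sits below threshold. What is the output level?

-42.5 dB

The input is 4 dB below the -26.5 dB threshold.
A 1:4 expander multiplies undershoot by 4: 4 × 4 = 16 dB below threshold.
Output = -26.5 − 16 = -42.5 dB.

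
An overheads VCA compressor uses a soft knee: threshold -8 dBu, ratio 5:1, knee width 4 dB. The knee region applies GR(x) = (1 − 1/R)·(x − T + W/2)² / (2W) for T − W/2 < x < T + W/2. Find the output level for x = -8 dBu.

x − T + W/2 = -8 − (-8) + 2 = 2.
GR = (1 − 1/5) × 2² / 8 = 0.8 × 4 / 8 = 0.4 dB.
Output = -8 − 0.4 = -8.4 dBu.

-8.4 dBu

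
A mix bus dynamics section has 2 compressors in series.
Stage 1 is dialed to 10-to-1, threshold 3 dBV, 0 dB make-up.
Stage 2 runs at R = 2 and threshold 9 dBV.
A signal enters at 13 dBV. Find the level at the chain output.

Stage 1: overshoot 10 dB → 10/10 = 1 dB → 4 dBV.
Stage 2: 4 dBV is at or below the 9 dBV threshold — no compression; output 4 dBV.

4 dBV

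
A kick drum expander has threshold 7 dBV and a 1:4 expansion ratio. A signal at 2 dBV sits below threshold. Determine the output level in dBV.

-13 dBV

Below threshold, a 1:4 expander applies gain = (4−1)×(T − x) of attenuation.
(4−1) × 5 = 15 dB, so output = 2 − 15 = -13 dBV.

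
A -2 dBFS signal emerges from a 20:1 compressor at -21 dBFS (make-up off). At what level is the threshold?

-22 dBFS

Input is 20 dB above T (since output overshoot × R = input overshoot: (-21 − T)·20 = -2 − T gives T = -22 dBFS).
Check: -22 + (-2 − (-22))/20 = -22 + 1 = -21 dBFS. ✓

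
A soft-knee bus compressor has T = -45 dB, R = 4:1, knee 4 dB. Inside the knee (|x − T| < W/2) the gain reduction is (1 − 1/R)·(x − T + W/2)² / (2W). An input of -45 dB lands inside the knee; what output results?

x − T + W/2 = -45 − (-45) + 2 = 2.
GR = (1 − 1/4) × 2² / 8 = 0.75 × 4 / 8 = 0.375 dB.
Output = -45 − 0.375 = -45.375 dB.

-45.375 dB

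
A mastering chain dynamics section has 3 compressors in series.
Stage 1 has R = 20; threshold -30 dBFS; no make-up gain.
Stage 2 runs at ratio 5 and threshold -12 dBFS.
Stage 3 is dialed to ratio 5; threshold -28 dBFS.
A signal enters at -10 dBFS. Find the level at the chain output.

Stage 1: -10 dBFS is 20 dB over -30 dBFS; at 20:1 that becomes 1 dB over, giving -29 dBFS.
Stage 2: -29 dBFS is at or below the -12 dBFS threshold — no compression; output -29 dBFS.
Stage 3: below threshold (-29 ≤ -28); passes unchanged; output -29 dBFS.

-29 dBFS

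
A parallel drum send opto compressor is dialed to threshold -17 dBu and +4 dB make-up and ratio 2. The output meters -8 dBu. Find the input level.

Stripping the +4 dB make-up gives -12 dBu at the gain stage.
The compressed level sits -12 − (-17) = 5 dB over threshold.
Undo the ratio: input overshoot = 5 × 2 = 10 dB, giving input = -7 dBu.

-7 dBu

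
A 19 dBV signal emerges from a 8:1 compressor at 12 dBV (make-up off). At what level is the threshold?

Let T be the threshold. Output overshoot = (input overshoot)/R, so 12 − T = (19 − T)/8.
8·(12 − T) = 19 − T → 7·T = 96 − 19 = 77.
T = 77/7 = 11 dBV.

11 dBV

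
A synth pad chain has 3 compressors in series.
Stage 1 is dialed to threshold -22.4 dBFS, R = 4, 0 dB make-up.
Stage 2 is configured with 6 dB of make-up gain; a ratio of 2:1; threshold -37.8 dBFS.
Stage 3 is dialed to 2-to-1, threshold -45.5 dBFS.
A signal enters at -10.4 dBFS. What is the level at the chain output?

-34.05 dBFS

Stage 1: -10.4 dBFS is 12 dB over -22.4 dBFS; at 4:1 that becomes 3 dB over, giving -19.4 dBFS.
Stage 2: 18.4 dB above -37.8 dBFS, reduced 2:1 to 9.2 dB above → -28.6 dBFS; +6 dB make-up → -22.6 dBFS.
Stage 3: 22.9 dB above -45.5 dBFS, reduced 2:1 to 11.45 dB above → -34.05 dBFS.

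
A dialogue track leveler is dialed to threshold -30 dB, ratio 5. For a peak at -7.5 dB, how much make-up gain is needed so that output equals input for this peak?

18 dB

Without make-up, output = threshold + overshoot/5 = -30 + 4.5 = -25.5 dB.
Gap to target: 18 dB.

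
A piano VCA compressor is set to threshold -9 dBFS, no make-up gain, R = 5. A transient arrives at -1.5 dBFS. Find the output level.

-7.5 dBFS

Overshoot: -1.5 − (-9) = 7.5 dB.
The 7.5 dB excess becomes 1.5 dB after 5:1 reduction.
Output = -9 + 1.5 = -7.5 dBFS.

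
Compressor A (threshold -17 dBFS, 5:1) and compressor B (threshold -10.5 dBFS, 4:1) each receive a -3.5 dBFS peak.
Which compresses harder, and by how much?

A, by 5.55 dB

A: GR = 13.5 − 13.5/5 = 10.8 dB.
B: GR = 7 − 7/4 = 5.25 dB.
A reduces 5.55 dB more.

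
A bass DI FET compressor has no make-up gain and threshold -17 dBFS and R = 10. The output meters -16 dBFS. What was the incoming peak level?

-7 dBFS

The compressed level sits -16 − (-17) = 1 dB over threshold.
Before 10:1 compression the overshoot was 1 × 10 = 10 dB, so input = -17 + 10 = -7 dBFS.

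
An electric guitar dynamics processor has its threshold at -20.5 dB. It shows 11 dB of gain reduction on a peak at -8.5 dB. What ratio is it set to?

12:1

Input overshoot = -8.5 − (-20.5) = 12 dB.
Output overshoot = 12 − 11 = 1 dB.
Ratio = input overshoot / output overshoot = 12 / 1 = 12.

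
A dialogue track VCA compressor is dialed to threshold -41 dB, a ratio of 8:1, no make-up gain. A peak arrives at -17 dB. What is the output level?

-17 dB sits 24 dB over threshold.
At 8:1 the overshoot is divided by 8, leaving 3 dB above threshold.
So the level is -41 + 3 = -38 dB.

-38 dB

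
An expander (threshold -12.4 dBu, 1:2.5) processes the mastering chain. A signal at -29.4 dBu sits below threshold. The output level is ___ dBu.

The input is 17 dB below the -12.4 dBu threshold.
A 1:2.5 expander multiplies undershoot by 2.5: 17 × 2.5 = 42.5 dB below threshold.
Output = -12.4 − 42.5 = -54.9 dBu.

-54.9 dBu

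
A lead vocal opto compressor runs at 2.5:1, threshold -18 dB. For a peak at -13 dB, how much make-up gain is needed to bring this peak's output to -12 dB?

Overshoot 5 dB → 5/2.5 = 2 dB after compression, so the compressed level is -18 + 2 = -16 dB.
Make-up = target − compressed = -12 − (-16) = 4 dB.

4 dB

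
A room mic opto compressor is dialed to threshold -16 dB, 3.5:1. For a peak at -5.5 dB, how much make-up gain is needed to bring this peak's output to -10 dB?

Overshoot 10.5 dB → 10.5/3.5 = 3 dB after compression, so the compressed level is -16 + 3 = -13 dB.
Make-up = target − compressed = -10 − (-13) = 3 dB.

3 dB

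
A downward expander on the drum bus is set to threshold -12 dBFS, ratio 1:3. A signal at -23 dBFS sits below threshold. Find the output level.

Undershoot = (-12) − (-23) = 11 dB.
At 1:3, that expands to 33 dB under threshold.
Output = -12 − 33 = -45 dBFS.

-45 dBFS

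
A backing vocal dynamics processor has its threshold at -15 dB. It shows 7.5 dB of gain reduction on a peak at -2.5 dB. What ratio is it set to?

Input overshoot = -2.5 − (-15) = 12.5 dB.
Output overshoot = 12.5 − 7.5 = 5 dB.
Ratio = input overshoot / output overshoot = 12.5 / 5 = 2.5.

2.5:1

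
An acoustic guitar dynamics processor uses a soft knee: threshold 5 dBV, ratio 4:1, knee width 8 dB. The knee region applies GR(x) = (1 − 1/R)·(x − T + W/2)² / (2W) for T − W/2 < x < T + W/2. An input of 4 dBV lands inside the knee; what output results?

3.578125 dBV

x − T + W/2 = 4 − 5 + 4 = 3.
GR = (1 − 1/4) × 3² / 16 = 0.75 × 9 / 16 = 0.421875 dB.
Output = 4 − 0.421875 = 3.578125 dBV.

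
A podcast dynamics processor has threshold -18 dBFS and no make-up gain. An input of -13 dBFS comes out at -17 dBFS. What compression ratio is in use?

5:1

Input overshoot = -13 − (-18) = 5 dB; output overshoot = -17 − (-18) = 1 dB.
Ratio = 5 / 1 = 5.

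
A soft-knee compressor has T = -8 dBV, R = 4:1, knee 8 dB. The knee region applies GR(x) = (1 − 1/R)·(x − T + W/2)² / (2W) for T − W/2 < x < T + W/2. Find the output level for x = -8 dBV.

x − T + W/2 = -8 − (-8) + 4 = 4.
GR = (1 − 1/4) × 4² / 16 = 0.75 × 16 / 16 = 0.75 dB.
Output = -8 − 0.75 = -8.75 dBV.

-8.75 dBV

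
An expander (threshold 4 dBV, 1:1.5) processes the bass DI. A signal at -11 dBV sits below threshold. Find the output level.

-18.5 dBV

The input is 15 dB below the 4 dBV threshold.
A 1:1.5 expander multiplies undershoot by 1.5: 15 × 1.5 = 22.5 dB below threshold.
Output = 4 − 22.5 = -18.5 dBV.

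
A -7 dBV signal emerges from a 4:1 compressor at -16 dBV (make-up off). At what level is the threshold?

-19 dBV

Input is 12 dB above T (since output overshoot × R = input overshoot: (-16 − T)·4 = -7 − T gives T = -19 dBV).
Check: -19 + (-7 − (-19))/4 = -19 + 3 = -16 dBV. ✓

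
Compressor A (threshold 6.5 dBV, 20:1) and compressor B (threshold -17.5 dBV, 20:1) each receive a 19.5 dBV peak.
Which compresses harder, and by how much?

B, by 22.8 dB

A: overshoot 13 dB → output overshoot 0.65 dB → GR 12.35 dB.
B: overshoot 37 dB → output overshoot 1.85 dB → GR 35.15 dB.
B reduces 22.8 dB more.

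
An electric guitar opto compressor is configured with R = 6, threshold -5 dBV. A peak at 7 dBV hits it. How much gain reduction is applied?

10 dB

7 dBV exceeds the threshold by 12 dB.
A 6:1 ratio leaves 2 dB of that excess.
GR = overshoot in − overshoot out = 12 − 2 = 10 dB.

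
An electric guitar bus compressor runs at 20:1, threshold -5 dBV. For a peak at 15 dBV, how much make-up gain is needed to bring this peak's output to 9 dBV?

13 dB

Overshoot 20 dB → 20/20 = 1 dB after compression, so the compressed level is -5 + 1 = -4 dBV.
Make-up = target − compressed = 9 − (-4) = 13 dB.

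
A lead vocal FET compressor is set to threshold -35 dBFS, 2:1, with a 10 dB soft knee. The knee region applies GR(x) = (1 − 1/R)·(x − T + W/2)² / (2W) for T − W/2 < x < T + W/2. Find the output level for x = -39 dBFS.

-39.025 dBFS

x − T + W/2 = -39 − (-35) + 5 = 1.
GR = (1 − 1/2) × 1² / 20 = 0.5 × 1 / 20 = 0.025 dB.
Output = -39 − 0.025 = -39.025 dBFS.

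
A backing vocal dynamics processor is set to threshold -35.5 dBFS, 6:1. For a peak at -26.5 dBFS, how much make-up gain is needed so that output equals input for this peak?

7.5 dB

The peak compresses to -35.5 + 9/6 = -34 dBFS.
To reach -26.5 dBFS requires -26.5 − (-34) = 7.5 dB of make-up.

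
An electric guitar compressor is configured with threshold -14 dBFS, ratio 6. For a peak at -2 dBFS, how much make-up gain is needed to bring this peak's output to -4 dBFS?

Overshoot 12 dB → 12/6 = 2 dB after compression, so the compressed level is -14 + 2 = -12 dBFS.
Make-up = target − compressed = -4 − (-12) = 8 dB.

8 dB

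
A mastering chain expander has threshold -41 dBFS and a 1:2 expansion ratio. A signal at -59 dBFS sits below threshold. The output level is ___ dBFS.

Undershoot = (-41) − (-59) = 18 dB.
At 1:2, that expands to 36 dB under threshold.
Output = -41 − 36 = -77 dBFS.

-77 dBFS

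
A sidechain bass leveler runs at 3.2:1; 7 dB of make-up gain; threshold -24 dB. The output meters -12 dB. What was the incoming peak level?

Stripping the +7 dB make-up gives -19 dB at the gain stage.
The compressed level sits -19 − (-24) = 5 dB over threshold.
Input overshoot = R × output overshoot = 16 dB → input = -24 + 16 = -8 dB.

-8 dB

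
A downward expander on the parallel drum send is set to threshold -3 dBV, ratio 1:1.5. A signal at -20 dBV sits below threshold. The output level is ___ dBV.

-28.5 dBV

Below threshold, a 1:1.5 expander applies gain = (1.5−1)×(T − x) of attenuation.
(1.5−1) × 17 = 8.5 dB, so output = -20 − 8.5 = -28.5 dBV.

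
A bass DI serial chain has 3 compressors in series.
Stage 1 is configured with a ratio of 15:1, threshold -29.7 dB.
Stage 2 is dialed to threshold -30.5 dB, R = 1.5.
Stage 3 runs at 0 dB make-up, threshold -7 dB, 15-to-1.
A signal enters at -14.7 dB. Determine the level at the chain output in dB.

-29.3 dB

Stage 1: -14.7 dB is 15 dB over -29.7 dB; at 15:1 that becomes 1 dB over, giving -28.7 dB.
Stage 2: -28.7 dB is 1.8 dB over -30.5 dB; at 1.5:1 that becomes 1.2 dB over, giving -29.3 dB.
Stage 3: -29.3 dB is at or below the -7 dB threshold — no compression; output -29.3 dB.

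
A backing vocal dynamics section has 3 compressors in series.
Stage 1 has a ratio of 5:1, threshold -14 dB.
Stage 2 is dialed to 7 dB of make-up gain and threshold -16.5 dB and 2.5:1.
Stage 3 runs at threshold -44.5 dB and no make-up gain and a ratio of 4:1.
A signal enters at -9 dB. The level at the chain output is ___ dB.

-35.4 dB

Stage 1: overshoot 5 dB → 5/5 = 1 dB → -13 dB.
Stage 2: -13 dB is 3.5 dB over -16.5 dB; at 2.5:1 that becomes 1.4 dB over, giving -15.1 dB; +7 dB make-up → -8.1 dB.
Stage 3: 36.4 dB above -44.5 dB, reduced 4:1 to 9.1 dB above → -35.4 dB.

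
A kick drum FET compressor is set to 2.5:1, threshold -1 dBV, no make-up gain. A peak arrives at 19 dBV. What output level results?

Overshoot: 19 − (-1) = 20 dB.
At 2.5:1 the overshoot is divided by 2.5, leaving 8 dB above threshold.
That puts the output at 7 dBV.

7 dBV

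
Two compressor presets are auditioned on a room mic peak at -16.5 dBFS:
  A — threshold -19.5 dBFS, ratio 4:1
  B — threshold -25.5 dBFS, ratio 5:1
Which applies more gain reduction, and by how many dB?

B, by 4.95 dB

A: overshoot 3 dB → output overshoot 0.75 dB → GR 2.25 dB.
B: overshoot 9 dB → output overshoot 1.8 dB → GR 7.2 dB.
B reduces 4.95 dB more.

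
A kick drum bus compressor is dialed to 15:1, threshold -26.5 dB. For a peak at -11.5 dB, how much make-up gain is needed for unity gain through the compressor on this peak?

14 dB

Overshoot 15 dB → 15/15 = 1 dB after compression, so the compressed level is -26.5 + 1 = -25.5 dB.
Make-up = target − compressed = -11.5 − (-25.5) = 14 dB.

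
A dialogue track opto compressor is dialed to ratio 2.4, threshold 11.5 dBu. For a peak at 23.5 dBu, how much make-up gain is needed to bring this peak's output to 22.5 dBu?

Overshoot 12 dB → 12/2.4 = 5 dB after compression, so the compressed level is 11.5 + 5 = 16.5 dBu.
Make-up = target − compressed = 22.5 − 16.5 = 6 dB.

6 dB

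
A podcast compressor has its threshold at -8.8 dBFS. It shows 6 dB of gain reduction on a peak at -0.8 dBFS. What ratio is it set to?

Input overshoot = -0.8 − (-8.8) = 8 dB.
Output overshoot = 8 − 6 = 2 dB.
Ratio = input overshoot / output overshoot = 8 / 2 = 4.

4:1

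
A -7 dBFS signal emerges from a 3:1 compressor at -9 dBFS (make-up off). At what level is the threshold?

Gain reduction = -7 − (-9) = 2 dB; output overshoot = GR / (R − 1) = 2 / 2 = 1 dB.
Threshold = output − output overshoot = -9 − 1 = -10 dBFS.

-10 dBFS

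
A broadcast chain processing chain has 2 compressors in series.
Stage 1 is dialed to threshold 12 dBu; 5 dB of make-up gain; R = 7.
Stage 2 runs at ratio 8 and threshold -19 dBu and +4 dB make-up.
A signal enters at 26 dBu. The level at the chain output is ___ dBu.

-10.25 dBu

Stage 1: 14 dB above 12 dBu, reduced 7:1 to 2 dB above → 14 dBu; +5 dB make-up → 19 dBu.
Stage 2: 19 dBu is 38 dB over -19 dBu; at 8:1 that becomes 4.75 dB over, giving -14.25 dBu; +4 dB make-up → -10.25 dBu.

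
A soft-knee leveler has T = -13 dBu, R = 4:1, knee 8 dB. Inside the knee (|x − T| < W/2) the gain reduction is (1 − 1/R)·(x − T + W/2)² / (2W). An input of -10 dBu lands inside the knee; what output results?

x − T + W/2 = -10 − (-13) + 4 = 7.
GR = (1 − 1/4) × 7² / 16 = 0.75 × 49 / 16 = 2.296875 dB.
Output = -10 − 2.296875 = -12.296875 dBu.

-12.296875 dBu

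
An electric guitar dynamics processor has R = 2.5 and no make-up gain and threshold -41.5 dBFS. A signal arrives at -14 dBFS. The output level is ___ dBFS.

The input is 27.5 dB above the -41.5 dBFS threshold.
2.5:1 compression reduces that to 27.5/2.5 = 11 dB over.
Output = -41.5 + 11 = -30.5 dBFS.

-30.5 dBFS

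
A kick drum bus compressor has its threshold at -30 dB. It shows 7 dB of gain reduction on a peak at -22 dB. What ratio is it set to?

Input overshoot = -22 − (-30) = 8 dB.
Output overshoot = 8 − 7 = 1 dB.
Ratio = input overshoot / output overshoot = 8 / 1 = 8.

8:1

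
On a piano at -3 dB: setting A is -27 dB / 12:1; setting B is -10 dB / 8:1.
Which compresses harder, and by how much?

A: GR = 24 − 24/12 = 22 dB.
B: GR = 7 − 7/8 = 6.125 dB.
Difference: 15.875 dB in favour of A.

A, by 15.875 dB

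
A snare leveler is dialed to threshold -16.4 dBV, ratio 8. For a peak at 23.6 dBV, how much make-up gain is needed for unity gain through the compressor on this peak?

35 dB

Without make-up, output = threshold + overshoot/8 = -16.4 + 5 = -11.4 dBV.
Gap to target: 35 dB.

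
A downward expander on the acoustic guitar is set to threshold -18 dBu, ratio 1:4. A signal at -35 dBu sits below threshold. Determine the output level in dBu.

-86 dBu

The input is 17 dB below the -18 dBu threshold.
A 1:4 expander multiplies undershoot by 4: 17 × 4 = 68 dB below threshold.
Output = -18 − 68 = -86 dBu.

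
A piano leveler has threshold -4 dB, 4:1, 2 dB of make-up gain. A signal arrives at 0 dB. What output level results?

-1 dB

Overshoot: 0 − (-4) = 4 dB.
4:1 compression reduces that to 4/4 = 1 dB over.
So the level is -4 + 1 = -3 dB; make-up adds 2 dB, giving -1 dB.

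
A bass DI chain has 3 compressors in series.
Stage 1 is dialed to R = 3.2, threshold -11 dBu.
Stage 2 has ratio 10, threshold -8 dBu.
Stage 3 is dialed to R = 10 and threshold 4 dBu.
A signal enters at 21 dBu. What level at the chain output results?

-7.3 dBu

Stage 1: overshoot 32 dB → 32/3.2 = 10 dB → -1 dBu.
Stage 2: 7 dB above -8 dBu, reduced 10:1 to 0.7 dB above → -7.3 dBu.
Stage 3: below threshold (-7.3 ≤ 4); passes unchanged; output -7.3 dBu.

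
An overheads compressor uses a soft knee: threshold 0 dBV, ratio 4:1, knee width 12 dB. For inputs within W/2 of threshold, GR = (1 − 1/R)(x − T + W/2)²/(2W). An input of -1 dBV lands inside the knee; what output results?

-1.78125 dBV

x − T + W/2 = -1 − 0 + 6 = 5.
GR = (1 − 1/4) × 5² / 24 = 0.75 × 25 / 24 = 0.78125 dB.
Output = -1 − 0.78125 = -1.78125 dBV.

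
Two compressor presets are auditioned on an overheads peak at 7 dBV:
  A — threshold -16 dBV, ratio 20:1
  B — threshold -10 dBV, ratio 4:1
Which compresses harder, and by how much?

A, by 9.1 dB

A: overshoot 23 dB → output overshoot 1.15 dB → GR 21.85 dB.
B: overshoot 17 dB → output overshoot 4.25 dB → GR 12.75 dB.
A applies 9.1 dB more gain reduction.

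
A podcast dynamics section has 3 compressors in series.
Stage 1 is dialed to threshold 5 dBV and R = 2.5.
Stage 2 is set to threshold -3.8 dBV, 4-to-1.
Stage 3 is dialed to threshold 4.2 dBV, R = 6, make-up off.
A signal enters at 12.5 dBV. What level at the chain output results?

-0.85 dBV

Stage 1: overshoot 7.5 dB → 7.5/2.5 = 3 dB → 8 dBV.
Stage 2: 11.8 dB above -3.8 dBV, reduced 4:1 to 2.95 dB above → -0.85 dBV.
Stage 3: below threshold (-0.85 ≤ 4.2); passes unchanged; output -0.85 dBV.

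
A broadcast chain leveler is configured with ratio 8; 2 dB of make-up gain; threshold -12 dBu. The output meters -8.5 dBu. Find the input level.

Remove make-up: -8.5 − 2 = -10.5 dBu.
That's 1.5 dB above the -12 dBu threshold.
Undo the ratio: input overshoot = 1.5 × 8 = 12 dB, giving input = 0 dBu.

0 dBu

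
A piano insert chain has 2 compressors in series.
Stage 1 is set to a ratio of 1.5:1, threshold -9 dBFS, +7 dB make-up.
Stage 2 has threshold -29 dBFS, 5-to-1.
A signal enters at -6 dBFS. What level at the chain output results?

Stage 1: -6 dBFS is 3 dB over -9 dBFS; at 1.5:1 that becomes 2 dB over, giving -7 dBFS; +7 dB make-up → 0 dBFS.
Stage 2: 29 dB above -29 dBFS, reduced 5:1 to 5.8 dB above → -23.2 dBFS.

-23.2 dBFS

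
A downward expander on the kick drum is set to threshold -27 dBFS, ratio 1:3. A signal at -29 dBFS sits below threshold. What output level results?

-33 dBFS

The input is 2 dB below the -27 dBFS threshold.
A 1:3 expander multiplies undershoot by 3: 2 × 3 = 6 dB below threshold.
Output = -27 − 6 = -33 dBFS.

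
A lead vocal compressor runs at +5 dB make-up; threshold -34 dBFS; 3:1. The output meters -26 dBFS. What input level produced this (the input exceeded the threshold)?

Stripping the +5 dB make-up gives -31 dBFS at the gain stage.
The compressed level sits -31 − (-34) = 3 dB over threshold.
Undo the ratio: input overshoot = 3 × 3 = 9 dB, giving input = -25 dBFS.

-25 dBFS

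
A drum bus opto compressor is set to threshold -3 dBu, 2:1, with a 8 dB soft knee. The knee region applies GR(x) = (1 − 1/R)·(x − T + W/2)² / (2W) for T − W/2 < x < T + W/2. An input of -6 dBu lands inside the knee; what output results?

-6.03125 dBu

x − T + W/2 = -6 − (-3) + 4 = 1.
GR = (1 − 1/2) × 1² / 16 = 0.5 × 1 / 16 = 0.03125 dB.
Output = -6 − 0.03125 = -6.03125 dBu.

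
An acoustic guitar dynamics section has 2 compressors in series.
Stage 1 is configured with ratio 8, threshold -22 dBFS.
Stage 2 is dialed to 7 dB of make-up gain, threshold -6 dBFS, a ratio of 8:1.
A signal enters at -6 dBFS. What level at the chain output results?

-13 dBFS

Stage 1: -6 dBFS is 16 dB over -22 dBFS; at 8:1 that becomes 2 dB over, giving -20 dBFS.
Stage 2: -20 dBFS is at or below the -6 dBFS threshold — no compression; make-up brings it to -13 dBFS.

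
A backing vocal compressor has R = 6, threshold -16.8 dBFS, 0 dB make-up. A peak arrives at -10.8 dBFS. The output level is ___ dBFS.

Overshoot: -10.8 − (-16.8) = 6 dB.
The 6 dB excess becomes 1 dB after 6:1 reduction.
Output = -16.8 + 1 = -15.8 dBFS.

-15.8 dBFS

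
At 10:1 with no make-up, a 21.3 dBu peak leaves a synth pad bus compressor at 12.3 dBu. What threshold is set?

11.3 dBu

Gain reduction = 21.3 − 12.3 = 9 dB; output overshoot = GR / (R − 1) = 9 / 9 = 1 dB.
Threshold = output − output overshoot = 12.3 − 1 = 11.3 dBu.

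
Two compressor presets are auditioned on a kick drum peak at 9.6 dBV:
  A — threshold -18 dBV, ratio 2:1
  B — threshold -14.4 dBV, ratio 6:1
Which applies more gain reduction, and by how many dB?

B, by 6.2 dB

A: GR = 27.6 − 27.6/2 = 13.8 dB.
B: GR = 24 − 24/6 = 20 dB.
B reduces 6.2 dB more.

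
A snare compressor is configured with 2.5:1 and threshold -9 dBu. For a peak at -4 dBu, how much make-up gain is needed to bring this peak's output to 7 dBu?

14 dB

The peak compresses to -9 + 5/2.5 = -7 dBu.
To reach 7 dBu requires 7 − (-7) = 14 dB of make-up.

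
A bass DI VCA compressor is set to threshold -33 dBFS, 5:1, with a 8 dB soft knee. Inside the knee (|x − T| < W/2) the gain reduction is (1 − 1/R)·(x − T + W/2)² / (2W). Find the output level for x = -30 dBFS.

-32.45 dBFS

x − T + W/2 = -30 − (-33) + 4 = 7.
GR = (1 − 1/5) × 7² / 16 = 0.8 × 49 / 16 = 2.45 dB.
Output = -30 − 2.45 = -32.45 dBFS.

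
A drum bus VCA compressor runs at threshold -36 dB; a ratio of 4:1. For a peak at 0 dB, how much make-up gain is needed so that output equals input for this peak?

27 dB

Without make-up, output = threshold + overshoot/4 = -36 + 9 = -27 dB.
Gap to target: 27 dB.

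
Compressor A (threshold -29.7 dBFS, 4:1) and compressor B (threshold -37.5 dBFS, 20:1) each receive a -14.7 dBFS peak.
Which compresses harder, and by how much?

A: GR = 15 − 15/4 = 11.25 dB.
B: GR = 22.8 − 22.8/20 = 21.66 dB.
B reduces 10.41 dB more.

B, by 10.41 dB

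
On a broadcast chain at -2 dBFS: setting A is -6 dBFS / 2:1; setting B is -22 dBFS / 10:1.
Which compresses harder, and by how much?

B, by 16 dB

A: overshoot 4 dB → output overshoot 2 dB → GR 2 dB.
B: overshoot 20 dB → output overshoot 2 dB → GR 18 dB.
B reduces 16 dB more.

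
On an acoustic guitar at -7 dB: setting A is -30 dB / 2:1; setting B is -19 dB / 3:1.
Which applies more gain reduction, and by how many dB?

A, by 3.5 dB

A: overshoot 23 dB → output overshoot 11.5 dB → GR 11.5 dB.
B: overshoot 12 dB → output overshoot 4 dB → GR 8 dB.
A applies 3.5 dB more gain reduction.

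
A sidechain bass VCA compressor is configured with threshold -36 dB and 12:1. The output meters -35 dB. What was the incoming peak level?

-24 dB

Post-compression overshoot = -35 − (-36) = 1 dB.
Undo the ratio: input overshoot = 1 × 12 = 12 dB, giving input = -24 dB.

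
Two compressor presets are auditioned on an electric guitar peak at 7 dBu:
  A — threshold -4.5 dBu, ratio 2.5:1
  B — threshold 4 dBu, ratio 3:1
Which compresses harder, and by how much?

A: 11.5 dB over, compressed to 4.6 dB over, so 6.9 dB of GR.
B: 3 dB over, compressed to 1 dB over, so 2 dB of GR.
Difference: 4.9 dB in favour of A.

A, by 4.9 dB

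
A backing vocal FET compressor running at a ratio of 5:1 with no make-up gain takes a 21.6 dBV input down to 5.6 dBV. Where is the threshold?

Gain reduction = 21.6 − 5.6 = 16 dB; output overshoot = GR / (R − 1) = 16 / 4 = 4 dB.
Threshold = output − output overshoot = 5.6 − 4 = 1.6 dBV.

1.6 dBV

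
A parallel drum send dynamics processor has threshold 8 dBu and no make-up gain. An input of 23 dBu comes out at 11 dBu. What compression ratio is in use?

5:1

Input overshoot = 23 − 8 = 15 dB; output overshoot = 11 − 8 = 3 dB.
Ratio = 15 / 3 = 5.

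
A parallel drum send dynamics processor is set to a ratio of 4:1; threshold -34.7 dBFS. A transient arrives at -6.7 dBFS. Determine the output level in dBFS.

-27.7 dBFS

Overshoot: -6.7 − (-34.7) = 28 dB.
The 28 dB excess becomes 7 dB after 4:1 reduction.
So the level is -34.7 + 7 = -27.7 dBFS.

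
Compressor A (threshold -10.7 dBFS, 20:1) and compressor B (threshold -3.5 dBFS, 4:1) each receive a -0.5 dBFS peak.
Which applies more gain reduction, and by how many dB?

A: overshoot 10.2 dB → output overshoot 0.51 dB → GR 9.69 dB.
B: overshoot 3 dB → output overshoot 0.75 dB → GR 2.25 dB.
A reduces 7.44 dB more.

A, by 7.44 dB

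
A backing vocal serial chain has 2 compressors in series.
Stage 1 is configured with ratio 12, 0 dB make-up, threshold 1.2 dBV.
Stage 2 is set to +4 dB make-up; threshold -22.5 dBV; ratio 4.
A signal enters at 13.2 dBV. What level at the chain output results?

-12.325 dBV

Stage 1: 13.2 dBV is 12 dB over 1.2 dBV; at 12:1 that becomes 1 dB over, giving 2.2 dBV.
Stage 2: 24.7 dB above -22.5 dBV, reduced 4:1 to 6.175 dB above → -16.325 dBV; +4 dB make-up → -12.325 dBV.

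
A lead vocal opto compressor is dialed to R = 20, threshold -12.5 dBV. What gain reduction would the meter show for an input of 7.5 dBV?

19 dB

The signal is 20 dB above threshold.
After 20:1 compression the overshoot becomes 20/20 = 1 dB.
So the signal is attenuated by 20 − 1 = 19 dB.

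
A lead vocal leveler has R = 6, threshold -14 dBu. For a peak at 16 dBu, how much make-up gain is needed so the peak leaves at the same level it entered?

Without make-up, output = threshold + overshoot/6 = -14 + 5 = -9 dBu.
Gap to target: 25 dB.

25 dB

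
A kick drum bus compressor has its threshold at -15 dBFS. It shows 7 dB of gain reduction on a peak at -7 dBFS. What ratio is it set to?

8:1

Input overshoot = -7 − (-15) = 8 dB.
Output overshoot = 8 − 7 = 1 dB.
Ratio = input overshoot / output overshoot = 8 / 1 = 8.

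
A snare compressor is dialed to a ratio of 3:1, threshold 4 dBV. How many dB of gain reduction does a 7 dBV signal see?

2 dB

The signal is 3 dB above threshold.
At 3:1, output sits 3/3 = 1 dB above threshold.
Gain reduction = 3 − 1 = 2 dB.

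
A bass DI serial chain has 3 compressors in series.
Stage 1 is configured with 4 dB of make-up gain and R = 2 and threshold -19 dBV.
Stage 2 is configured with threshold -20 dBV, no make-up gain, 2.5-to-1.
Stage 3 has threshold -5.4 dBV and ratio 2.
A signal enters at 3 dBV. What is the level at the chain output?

-13.6 dBV

Stage 1: overshoot 22 dB → 22/2 = 11 dB → -8 dBV; +4 dB make-up → -4 dBV.
Stage 2: overshoot 16 dB → 16/2.5 = 6.4 dB → -13.6 dBV.
Stage 3: -13.6 dBV ≤ -5.4 dBV, so stage 3 doesn't engage; output -13.6 dBV.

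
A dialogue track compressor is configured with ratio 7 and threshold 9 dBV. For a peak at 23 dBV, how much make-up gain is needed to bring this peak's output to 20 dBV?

9 dB

Overshoot 14 dB → 14/7 = 2 dB after compression, so the compressed level is 9 + 2 = 11 dBV.
Make-up = target − compressed = 20 − 11 = 9 dB.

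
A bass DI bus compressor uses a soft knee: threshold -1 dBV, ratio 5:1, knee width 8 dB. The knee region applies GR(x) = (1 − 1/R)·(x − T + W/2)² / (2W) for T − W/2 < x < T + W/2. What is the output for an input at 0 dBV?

x − T + W/2 = 0 − (-1) + 4 = 5.
GR = (1 − 1/5) × 5² / 16 = 0.8 × 25 / 16 = 1.25 dB.
Output = 0 − 1.25 = -1.25 dBV.

-1.25 dBV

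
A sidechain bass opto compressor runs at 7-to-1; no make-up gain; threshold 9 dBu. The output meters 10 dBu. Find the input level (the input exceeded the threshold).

Post-compression overshoot = 10 − 9 = 1 dB.
Input overshoot = R × output overshoot = 7 dB → input = 9 + 7 = 16 dBu.

16 dBu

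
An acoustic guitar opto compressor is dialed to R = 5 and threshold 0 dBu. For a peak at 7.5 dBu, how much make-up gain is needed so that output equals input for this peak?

The peak compresses to 0 + 7.5/5 = 1.5 dBu.
To reach 7.5 dBu requires 7.5 − 1.5 = 6 dB of make-up.

6 dB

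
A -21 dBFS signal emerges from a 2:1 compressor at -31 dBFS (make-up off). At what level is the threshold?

Input is 20 dB above T (since output overshoot × R = input overshoot: (-31 − T)·2 = -21 − T gives T = -41 dBFS).
Check: -41 + (-21 − (-41))/2 = -41 + 10 = -31 dBFS. ✓

-41 dBFS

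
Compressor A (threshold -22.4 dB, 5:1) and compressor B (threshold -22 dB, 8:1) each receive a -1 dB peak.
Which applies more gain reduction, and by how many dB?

A: 21.4 dB over, compressed to 4.28 dB over, so 17.12 dB of GR.
B: 21 dB over, compressed to 2.625 dB over, so 18.375 dB of GR.
B applies 1.255 dB more gain reduction.

B, by 1.255 dB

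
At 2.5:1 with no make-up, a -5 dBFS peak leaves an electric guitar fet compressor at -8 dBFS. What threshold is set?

Let T be the threshold. Output overshoot = (input overshoot)/R, so -8 − T = (-5 − T)/2.5.
2.5·(-8 − T) = -5 − T → 1.5·T = -20 − (-5) = -15.
T = -15/1.5 = -10 dBFS.

-10 dBFS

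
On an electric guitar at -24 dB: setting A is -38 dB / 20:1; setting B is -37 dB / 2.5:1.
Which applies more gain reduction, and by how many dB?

A, by 5.5 dB

A: 14 dB over, compressed to 0.7 dB over, so 13.3 dB of GR.
B: 13 dB over, compressed to 5.2 dB over, so 7.8 dB of GR.
Difference: 5.5 dB in favour of A.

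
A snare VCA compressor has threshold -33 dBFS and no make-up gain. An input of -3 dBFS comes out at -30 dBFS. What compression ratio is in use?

10:1

Input overshoot = -3 − (-33) = 30 dB; output overshoot = -30 − (-33) = 3 dB.
Ratio = 30 / 3 = 10.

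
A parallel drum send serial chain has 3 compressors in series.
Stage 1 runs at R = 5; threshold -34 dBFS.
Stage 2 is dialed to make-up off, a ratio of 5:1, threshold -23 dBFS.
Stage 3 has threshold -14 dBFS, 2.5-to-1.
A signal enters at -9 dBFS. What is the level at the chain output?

Stage 1: -9 dBFS is 25 dB over -34 dBFS; at 5:1 that becomes 5 dB over, giving -29 dBFS.
Stage 2: below threshold (-29 ≤ -23); passes unchanged; output -29 dBFS.
Stage 3: -29 dBFS is at or below the -14 dBFS threshold — no compression; output -29 dBFS.

-29 dBFS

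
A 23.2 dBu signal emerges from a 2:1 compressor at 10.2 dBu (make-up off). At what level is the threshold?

-2.8 dBu

Input is 26 dB above T (since output overshoot × R = input overshoot: (10.2 − T)·2 = 23.2 − T gives T = -2.8 dBu).
Check: -2.8 + (23.2 − (-2.8))/2 = -2.8 + 13 = 10.2 dBu. ✓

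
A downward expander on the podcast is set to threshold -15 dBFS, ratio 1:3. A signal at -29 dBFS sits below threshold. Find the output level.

-57 dBFS

The input is 14 dB below the -15 dBFS threshold.
A 1:3 expander multiplies undershoot by 3: 14 × 3 = 42 dB below threshold.
Output = -15 − 42 = -57 dBFS.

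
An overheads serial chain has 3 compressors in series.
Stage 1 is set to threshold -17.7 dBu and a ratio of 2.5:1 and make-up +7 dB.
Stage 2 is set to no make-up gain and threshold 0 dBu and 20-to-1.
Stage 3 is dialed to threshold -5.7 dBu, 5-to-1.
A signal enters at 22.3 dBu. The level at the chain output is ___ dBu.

Stage 1: 22.3 dBu is 40 dB over -17.7 dBu; at 2.5:1 that becomes 16 dB over, giving -1.7 dBu; +7 dB make-up → 5.3 dBu.
Stage 2: 5.3 dB above 0 dBu, reduced 20:1 to 0.265 dB above → 0.265 dBu.
Stage 3: 5.965 dB above -5.7 dBu, reduced 5:1 to 1.193 dB above → -4.507 dBu.

-4.507 dBu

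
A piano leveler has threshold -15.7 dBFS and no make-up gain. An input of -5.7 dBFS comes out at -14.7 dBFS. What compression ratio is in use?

Input overshoot = -5.7 − (-15.7) = 10 dB; output overshoot = -14.7 − (-15.7) = 1 dB.
Ratio = 10 / 1 = 10.

10:1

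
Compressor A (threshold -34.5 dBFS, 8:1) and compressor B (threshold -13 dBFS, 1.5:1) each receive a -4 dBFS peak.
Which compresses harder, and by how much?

A: GR = 30.5 − 30.5/8 = 26.6875 dB.
B: GR = 9 − 9/1.5 = 3 dB.
A reduces 23.6875 dB more.

A, by 23.6875 dB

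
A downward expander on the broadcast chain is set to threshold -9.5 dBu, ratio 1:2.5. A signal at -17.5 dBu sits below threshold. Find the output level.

Undershoot = (-9.5) − (-17.5) = 8 dB.
At 1:2.5, that expands to 20 dB under threshold.
Output = -9.5 − 20 = -29.5 dBu.

-29.5 dBu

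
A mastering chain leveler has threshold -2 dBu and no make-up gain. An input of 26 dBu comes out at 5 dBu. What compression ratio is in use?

Input overshoot = 26 − (-2) = 28 dB; output overshoot = 5 − (-2) = 7 dB.
Ratio = 28 / 7 = 4.

4:1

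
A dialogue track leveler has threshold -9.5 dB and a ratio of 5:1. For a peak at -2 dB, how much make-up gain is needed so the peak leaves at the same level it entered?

6 dB

The peak compresses to -9.5 + 7.5/5 = -8 dB.
To reach -2 dB requires -2 − (-8) = 6 dB of make-up.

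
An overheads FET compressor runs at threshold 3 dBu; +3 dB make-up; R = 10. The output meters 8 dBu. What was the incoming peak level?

Stripping the +3 dB make-up gives 5 dBu at the gain stage.
Post-compression overshoot = 5 − 3 = 2 dB.
Undo the ratio: input overshoot = 2 × 10 = 20 dB, giving input = 23 dBu.

23 dBu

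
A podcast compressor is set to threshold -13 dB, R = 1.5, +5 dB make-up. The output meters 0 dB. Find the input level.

Remove make-up: 0 − 5 = -5 dB.
The compressed level sits -5 − (-13) = 8 dB over threshold.
Before 1.5:1 compression the overshoot was 8 × 1.5 = 12 dB, so input = -13 + 12 = -1 dB.

-1 dB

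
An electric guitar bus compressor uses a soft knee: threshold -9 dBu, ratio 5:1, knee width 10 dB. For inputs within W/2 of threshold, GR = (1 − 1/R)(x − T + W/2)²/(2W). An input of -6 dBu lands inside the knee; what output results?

x − T + W/2 = -6 − (-9) + 5 = 8.
GR = (1 − 1/5) × 8² / 20 = 0.8 × 64 / 20 = 2.56 dB.
Output = -6 − 2.56 = -8.56 dBu.

-8.56 dBu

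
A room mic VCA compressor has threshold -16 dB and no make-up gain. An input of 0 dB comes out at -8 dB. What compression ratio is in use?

2:1

Input overshoot = 0 − (-16) = 16 dB; output overshoot = -8 − (-16) = 8 dB.
Ratio = 16 / 8 = 2.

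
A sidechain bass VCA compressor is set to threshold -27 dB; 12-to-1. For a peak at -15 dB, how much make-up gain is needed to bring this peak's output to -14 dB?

Overshoot 12 dB → 12/12 = 1 dB after compression, so the compressed level is -27 + 1 = -26 dB.
Make-up = target − compressed = -14 − (-26) = 12 dB.

12 dB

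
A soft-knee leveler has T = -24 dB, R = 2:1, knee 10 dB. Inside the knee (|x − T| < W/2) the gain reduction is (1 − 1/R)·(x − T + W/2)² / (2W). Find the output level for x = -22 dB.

-23.225 dB

x − T + W/2 = -22 − (-24) + 5 = 7.
GR = (1 − 1/2) × 7² / 20 = 0.5 × 49 / 20 = 1.225 dB.
Output = -22 − 1.225 = -23.225 dB.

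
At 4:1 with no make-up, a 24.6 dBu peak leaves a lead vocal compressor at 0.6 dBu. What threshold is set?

-7.4 dBu

Input is 32 dB above T (since output overshoot × R = input overshoot: (0.6 − T)·4 = 24.6 − T gives T = -7.4 dBu).
Check: -7.4 + (24.6 − (-7.4))/4 = -7.4 + 8 = 0.6 dBu. ✓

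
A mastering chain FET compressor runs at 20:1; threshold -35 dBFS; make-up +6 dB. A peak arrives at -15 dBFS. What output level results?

Overshoot: -15 − (-35) = 20 dB.
20:1 compression reduces that to 20/20 = 1 dB over.
That puts the output at -34 dBFS; make-up adds 6 dB, giving -28 dBFS.

-28 dBFS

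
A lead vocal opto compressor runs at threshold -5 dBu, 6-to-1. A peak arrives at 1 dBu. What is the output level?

-4 dBu

Overshoot: 1 − (-5) = 6 dB.
6:1 compression reduces that to 6/6 = 1 dB over.
So the level is -5 + 1 = -4 dBu.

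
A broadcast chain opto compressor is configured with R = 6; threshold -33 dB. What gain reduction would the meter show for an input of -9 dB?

20 dB

-9 dB exceeds the threshold by 24 dB.
At 6:1, output sits 24/6 = 4 dB above threshold.
So the signal is attenuated by 24 − 4 = 20 dB.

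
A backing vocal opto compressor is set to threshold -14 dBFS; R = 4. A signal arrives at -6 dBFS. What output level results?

-6 dBFS sits 8 dB over threshold.
The 8 dB excess becomes 2 dB after 4:1 reduction.
Output = -14 + 2 = -12 dBFS.

-12 dBFS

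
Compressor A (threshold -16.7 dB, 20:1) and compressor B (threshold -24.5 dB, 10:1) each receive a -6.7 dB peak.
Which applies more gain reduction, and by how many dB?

A: overshoot 10 dB → output overshoot 0.5 dB → GR 9.5 dB.
B: overshoot 17.8 dB → output overshoot 1.78 dB → GR 16.02 dB.
B reduces 6.52 dB more.

B, by 6.52 dB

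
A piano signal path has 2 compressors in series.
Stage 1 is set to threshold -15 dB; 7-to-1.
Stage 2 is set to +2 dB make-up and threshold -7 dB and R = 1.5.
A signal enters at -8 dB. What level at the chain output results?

Stage 1: overshoot 7 dB → 7/7 = 1 dB → -14 dB.
Stage 2: -14 dB is at or below the -7 dB threshold — no compression; make-up brings it to -12 dB.

-12 dB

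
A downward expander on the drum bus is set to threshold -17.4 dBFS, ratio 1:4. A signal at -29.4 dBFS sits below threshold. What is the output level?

The input is 12 dB below the -17.4 dBFS threshold.
A 1:4 expander multiplies undershoot by 4: 12 × 4 = 48 dB below threshold.
Output = -17.4 − 48 = -65.4 dBFS.

-65.4 dBFS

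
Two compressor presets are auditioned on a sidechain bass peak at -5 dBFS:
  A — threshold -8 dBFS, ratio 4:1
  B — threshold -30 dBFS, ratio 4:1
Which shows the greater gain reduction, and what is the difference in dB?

A: GR = 3 − 3/4 = 2.25 dB.
B: GR = 25 − 25/4 = 18.75 dB.
B reduces 16.5 dB more.

B, by 16.5 dB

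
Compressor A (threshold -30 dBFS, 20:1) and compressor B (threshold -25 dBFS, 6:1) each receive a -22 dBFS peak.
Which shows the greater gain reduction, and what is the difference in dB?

A: 8 dB over, compressed to 0.4 dB over, so 7.6 dB of GR.
B: 3 dB over, compressed to 0.5 dB over, so 2.5 dB of GR.
A applies 5.1 dB more gain reduction.

A, by 5.1 dB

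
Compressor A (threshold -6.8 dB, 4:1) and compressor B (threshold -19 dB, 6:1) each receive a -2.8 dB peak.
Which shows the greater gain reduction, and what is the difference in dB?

B, by 10.5 dB

A: 4 dB over, compressed to 1 dB over, so 3 dB of GR.
B: 16.2 dB over, compressed to 2.7 dB over, so 13.5 dB of GR.
B reduces 10.5 dB more.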